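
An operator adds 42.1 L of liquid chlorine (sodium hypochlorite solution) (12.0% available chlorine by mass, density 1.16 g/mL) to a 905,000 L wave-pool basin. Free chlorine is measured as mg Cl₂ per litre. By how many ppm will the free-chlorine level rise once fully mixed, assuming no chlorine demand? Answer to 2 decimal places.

6.48 ppm

Mass of solution: 42.1 L × 1000 mL/L × 1.16 g/mL = 48,840 g.
Available chlorine delivered: 48,840 g × 0.12 = 5860 g as Cl₂.
Concentration rise: 5860 g / 905,000 L = 6.475 mg/L = 6.48 ppm.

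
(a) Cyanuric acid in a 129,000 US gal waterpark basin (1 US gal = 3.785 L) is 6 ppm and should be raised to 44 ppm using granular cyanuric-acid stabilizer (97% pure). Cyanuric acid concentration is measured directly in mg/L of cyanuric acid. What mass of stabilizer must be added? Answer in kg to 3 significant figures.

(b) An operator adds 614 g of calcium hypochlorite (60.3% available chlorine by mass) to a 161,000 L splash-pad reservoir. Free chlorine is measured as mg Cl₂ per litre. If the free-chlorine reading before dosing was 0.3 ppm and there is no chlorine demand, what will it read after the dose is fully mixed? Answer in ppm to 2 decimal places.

(a) 19.1 kg; (b) 2.60 ppm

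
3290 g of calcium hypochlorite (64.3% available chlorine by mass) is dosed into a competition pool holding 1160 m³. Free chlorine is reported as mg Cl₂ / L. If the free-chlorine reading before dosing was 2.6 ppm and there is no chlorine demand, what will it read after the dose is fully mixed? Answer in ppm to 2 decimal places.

4.42 ppm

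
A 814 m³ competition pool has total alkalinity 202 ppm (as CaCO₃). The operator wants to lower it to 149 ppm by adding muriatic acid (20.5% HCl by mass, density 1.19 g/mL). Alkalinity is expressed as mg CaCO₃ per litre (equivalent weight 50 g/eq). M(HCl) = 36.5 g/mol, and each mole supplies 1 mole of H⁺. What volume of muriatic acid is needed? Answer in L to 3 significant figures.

Volume: 814 m³ = 814,000 L.
Alkalinity to neutralize: (202 − 149) = 53 mg/L as CaCO₃ × 814,000 L = 43,140 g as CaCO₃.
Equivalents of H⁺ required: 43,140 ÷ 50 g/eq = 862.8 eq = 862.8 mol HCl.
Mass of HCl: 862.8 × 36.5 = 31,490 g.
Mass of 20.5% solution: 31,490 / 0.205 = 153,600 g.
Volume: 153,600 g ÷ 1.19 g/mL = 129,100 mL.

129 L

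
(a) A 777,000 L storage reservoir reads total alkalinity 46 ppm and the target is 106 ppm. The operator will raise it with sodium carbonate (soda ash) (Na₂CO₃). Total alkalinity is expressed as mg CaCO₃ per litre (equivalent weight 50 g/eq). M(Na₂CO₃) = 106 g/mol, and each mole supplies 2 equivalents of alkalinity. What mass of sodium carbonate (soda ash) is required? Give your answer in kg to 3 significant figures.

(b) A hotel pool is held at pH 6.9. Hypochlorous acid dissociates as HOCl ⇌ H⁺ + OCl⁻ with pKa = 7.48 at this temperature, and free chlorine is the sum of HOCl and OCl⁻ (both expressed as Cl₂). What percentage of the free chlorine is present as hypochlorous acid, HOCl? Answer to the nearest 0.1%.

(a) 49.4 kg; (b) 79.2%

(a) Alkalinity to add: (106 − 46) = 60 mg/L as CaCO₃ × 777,000 L = 46,620 g as CaCO₃.
(a) Equivalents: 46,620 g ÷ 50 g/eq = 932.4 eq.
(a) Each mole of Na₂CO₃ supplies 2 eq, so 932.4 / 2 = 466.2 mol.
(a) Mass: 466.2 mol × 106 g/mol = 49,420 g.

(b) [OCl⁻]/[HOCl] = 10^(pH − pKa) = 10^(6.9 − 7.48) = 10^-0.58 = 0.263.
(b) Fraction as HOCl = 1 / (1 + 0.263) = 0.7917.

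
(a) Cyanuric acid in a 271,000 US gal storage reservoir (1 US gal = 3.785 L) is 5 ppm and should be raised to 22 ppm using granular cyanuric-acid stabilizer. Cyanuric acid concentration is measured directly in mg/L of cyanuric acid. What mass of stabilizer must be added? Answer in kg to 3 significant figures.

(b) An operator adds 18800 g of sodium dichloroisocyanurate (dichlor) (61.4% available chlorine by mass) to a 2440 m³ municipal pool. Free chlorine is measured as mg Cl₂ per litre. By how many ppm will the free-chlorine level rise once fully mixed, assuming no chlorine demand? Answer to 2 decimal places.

(a) 17.4 kg; (b) 4.73 ppm

(a) Volume: 271,000 US gal × 3.785 L/gal = 1,025,735 L.
(a) CYA to add: (22 − 5) = 17 mg/L × 1,025,735 L = 17,440 g cyanuric acid.

(b) Volume: 2440 m³ = 2,440,000 L.
(b) Available chlorine delivered: 18,800 g × 0.614 = 11,540 g as Cl₂.
(b) Concentration rise: 11,540 g / 2,440,000 L = 4.731 mg/L = 4.73 ppm.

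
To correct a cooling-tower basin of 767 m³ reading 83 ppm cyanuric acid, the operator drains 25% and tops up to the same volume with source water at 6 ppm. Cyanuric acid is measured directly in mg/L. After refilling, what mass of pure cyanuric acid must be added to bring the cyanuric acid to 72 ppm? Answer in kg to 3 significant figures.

6.33 kg

Volume: 767 m³ = 767,000 L.
After draining 25% and refilling: 83 × 0.75 + 6 × 0.25 = 63.75 ppm.
Deficit to target: 72 − 63.75 = 8.25 mg/L.
Mass: 8.25 mg/L × 767,000 L = 6328 g cyanuric acid.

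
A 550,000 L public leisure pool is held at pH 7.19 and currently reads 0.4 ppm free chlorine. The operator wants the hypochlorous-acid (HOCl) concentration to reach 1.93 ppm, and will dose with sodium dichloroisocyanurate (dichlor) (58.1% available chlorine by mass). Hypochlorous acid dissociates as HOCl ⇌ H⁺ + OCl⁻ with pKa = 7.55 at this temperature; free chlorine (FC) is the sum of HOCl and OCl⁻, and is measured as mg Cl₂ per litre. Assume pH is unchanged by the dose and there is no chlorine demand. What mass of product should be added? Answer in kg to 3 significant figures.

[OCl⁻]/[HOCl] = 10^(pH − pKa) = 10^(7.19 − 7.55) = 0.4365; fraction as HOCl = 1/(1 + 0.4365) = 0.6961.
Free chlorine required for 1.93 ppm HOCl: 1.93 / 0.6961 = 2.772 ppm.
FC to add: 2.772 − 0.4 = 2.372 mg/L as Cl₂.
Cl₂ equivalent: 2.372 mg/L × 550,000 L = 1305 g.
Product at 58.1% available Cl: 1305 / 0.581 = 2246 g.

2.25 kg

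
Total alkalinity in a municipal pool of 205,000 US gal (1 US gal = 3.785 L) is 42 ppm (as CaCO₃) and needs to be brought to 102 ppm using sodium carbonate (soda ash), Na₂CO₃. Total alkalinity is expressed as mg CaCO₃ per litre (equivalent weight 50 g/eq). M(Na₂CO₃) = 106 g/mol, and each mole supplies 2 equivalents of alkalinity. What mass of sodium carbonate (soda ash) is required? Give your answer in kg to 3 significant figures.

Volume: 205,000 US gal × 3.785 L/gal = 775,925 L.
Alkalinity to add: (102 − 42) = 60 mg/L as CaCO₃ × 775,925 L = 46,560 g as CaCO₃.
Equivalents: 46,560 g ÷ 50 g/eq = 931.1 eq.
Each mole of Na₂CO₃ supplies 2 eq, so 931.1 / 2 = 465.6 mol.
Mass: 465.6 mol × 106 g/mol = 49,350 g.

49.3 kg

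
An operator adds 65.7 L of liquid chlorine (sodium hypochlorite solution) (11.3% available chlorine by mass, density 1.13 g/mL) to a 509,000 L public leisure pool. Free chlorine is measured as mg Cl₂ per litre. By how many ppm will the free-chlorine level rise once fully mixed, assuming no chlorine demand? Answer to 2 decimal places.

Mass of solution: 65.7 L × 1000 mL/L × 1.13 g/mL = 74,240 g.
Available chlorine delivered: 74,240 g × 0.113 = 8389 g as Cl₂.
Concentration rise: 8389 g / 509,000 L = 16.48 mg/L = 16.48 ppm.

16.48 ppm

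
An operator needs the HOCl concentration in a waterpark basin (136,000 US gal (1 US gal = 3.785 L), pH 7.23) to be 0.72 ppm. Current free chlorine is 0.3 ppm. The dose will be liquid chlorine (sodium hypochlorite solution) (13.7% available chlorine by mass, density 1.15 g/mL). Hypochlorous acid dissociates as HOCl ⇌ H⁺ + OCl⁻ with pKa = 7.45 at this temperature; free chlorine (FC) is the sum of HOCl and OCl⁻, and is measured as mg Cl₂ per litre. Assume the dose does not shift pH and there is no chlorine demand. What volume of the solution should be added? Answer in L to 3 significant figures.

2.79 L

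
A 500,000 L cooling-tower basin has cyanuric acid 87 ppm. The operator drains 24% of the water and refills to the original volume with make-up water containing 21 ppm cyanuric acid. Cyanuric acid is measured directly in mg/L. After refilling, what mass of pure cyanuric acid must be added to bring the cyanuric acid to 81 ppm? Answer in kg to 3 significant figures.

4.92 kg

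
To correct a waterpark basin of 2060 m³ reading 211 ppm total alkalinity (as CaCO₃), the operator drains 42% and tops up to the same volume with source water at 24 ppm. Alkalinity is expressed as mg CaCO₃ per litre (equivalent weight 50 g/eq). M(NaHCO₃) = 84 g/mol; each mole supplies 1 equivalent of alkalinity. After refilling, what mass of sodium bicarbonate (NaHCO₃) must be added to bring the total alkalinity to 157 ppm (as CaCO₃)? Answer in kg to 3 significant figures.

Volume: 2060 m³ = 2,060,000 L.
After draining 42% and refilling: 211 × 0.58 + 24 × 0.42 = 132.46 ppm.
Deficit to target: 157 − 132.46 = 24.54 mg/L.
As CaCO₃: 24.54 mg/L × 2,060,000 L = 50,550 g; ÷ 50 g/eq ÷ 1 = 1011 mol NaHCO₃.
Mass: 1011 × 84 = 84,930 g.

84.9 kg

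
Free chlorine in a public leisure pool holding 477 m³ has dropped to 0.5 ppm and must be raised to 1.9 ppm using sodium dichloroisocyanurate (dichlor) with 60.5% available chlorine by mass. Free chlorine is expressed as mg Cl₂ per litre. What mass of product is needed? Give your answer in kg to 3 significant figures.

1.10 kg

Volume: 477 m³ = 477,000 L.
Chlorine deficit: 1.9 − 0.5 = 1.4 ppm = 1.4 mg/L as Cl₂.
Cl₂ equivalent needed: 1.4 mg/L × 477,000 L = 667,800 mg = 667.8 g.
Product at 60.5% available chlorine: 667.8 / 0.605 = 1104 g.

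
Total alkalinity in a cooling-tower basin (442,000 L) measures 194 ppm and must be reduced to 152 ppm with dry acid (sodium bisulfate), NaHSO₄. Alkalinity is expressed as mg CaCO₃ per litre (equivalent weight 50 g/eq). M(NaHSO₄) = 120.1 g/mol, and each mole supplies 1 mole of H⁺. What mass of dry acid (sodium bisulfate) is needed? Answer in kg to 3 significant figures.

44.6 kg

Alkalinity to neutralize: (194 − 152) = 42 mg/L as CaCO₃ × 442,000 L = 18,560 g as CaCO₃.
Equivalents of H⁺ required: 18,560 ÷ 50 g/eq = 371.3 eq = 371.3 mol NaHSO₄.
Mass of NaHSO₄: 371.3 × 120.1 = 44,590 g.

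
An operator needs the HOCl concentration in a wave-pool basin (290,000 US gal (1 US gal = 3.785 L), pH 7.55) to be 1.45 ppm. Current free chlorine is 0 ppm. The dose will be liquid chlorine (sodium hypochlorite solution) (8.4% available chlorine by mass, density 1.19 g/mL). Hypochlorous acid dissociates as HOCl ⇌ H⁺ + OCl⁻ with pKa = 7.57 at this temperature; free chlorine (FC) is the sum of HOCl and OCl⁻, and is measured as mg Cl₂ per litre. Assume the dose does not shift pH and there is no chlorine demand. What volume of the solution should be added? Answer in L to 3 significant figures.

31.1 L

Volume: 290,000 US gal × 3.785 L/gal = 1,097,650 L.
[OCl⁻]/[HOCl] = 10^(pH − pKa) = 10^(7.55 − 7.57) = 0.955; fraction as HOCl = 1/(1 + 0.955) = 0.5115.
Free chlorine required for 1.45 ppm HOCl: 1.45 / 0.5115 = 2.835 ppm.
FC to add: 2.835 − 0 = 2.835 mg/L as Cl₂.
Cl₂ equivalent: 2.835 mg/L × 1,097,650 L = 3112 g.
Product at 8.4% available Cl: 3112 / 0.084 = 37,040 g.
Volume: 37,040 g ÷ 1.19 g/mL = 31,130 mL.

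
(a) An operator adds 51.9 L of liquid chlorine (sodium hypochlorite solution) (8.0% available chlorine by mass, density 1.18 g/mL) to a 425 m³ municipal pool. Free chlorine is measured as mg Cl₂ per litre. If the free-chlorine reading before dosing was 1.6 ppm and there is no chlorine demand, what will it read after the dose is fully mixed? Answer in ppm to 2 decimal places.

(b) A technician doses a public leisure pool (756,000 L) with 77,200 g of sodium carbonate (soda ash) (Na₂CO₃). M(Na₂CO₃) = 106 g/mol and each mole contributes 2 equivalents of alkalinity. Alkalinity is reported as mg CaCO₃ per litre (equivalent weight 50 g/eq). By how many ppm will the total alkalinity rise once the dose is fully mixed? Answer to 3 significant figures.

(a) 13.13 ppm; (b) 96.3 ppm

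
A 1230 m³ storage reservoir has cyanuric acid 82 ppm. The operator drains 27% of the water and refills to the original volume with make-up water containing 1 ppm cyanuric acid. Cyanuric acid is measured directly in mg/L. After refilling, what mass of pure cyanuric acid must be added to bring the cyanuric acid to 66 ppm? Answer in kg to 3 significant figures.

7.22 kg

Volume: 1230 m³ = 1,230,000 L.
After draining 27% and refilling: 82 × 0.73 + 1 × 0.27 = 60.13 ppm.
Deficit to target: 66 − 60.13 = 5.87 mg/L.
Mass: 5.87 mg/L × 1,230,000 L = 7220 g cyanuric acid.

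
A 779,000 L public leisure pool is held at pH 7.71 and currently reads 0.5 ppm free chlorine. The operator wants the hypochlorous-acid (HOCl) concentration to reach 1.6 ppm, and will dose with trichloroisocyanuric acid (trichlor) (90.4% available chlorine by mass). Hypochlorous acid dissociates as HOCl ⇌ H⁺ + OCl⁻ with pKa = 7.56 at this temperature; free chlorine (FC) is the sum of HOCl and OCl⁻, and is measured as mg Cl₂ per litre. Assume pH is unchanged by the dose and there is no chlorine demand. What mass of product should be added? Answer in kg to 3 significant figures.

2.90 kg

[OCl⁻]/[HOCl] = 10^(pH − pKa) = 10^(7.71 − 7.56) = 1.413; fraction as HOCl = 1/(1 + 1.413) = 0.4145.
Free chlorine required for 1.6 ppm HOCl: 1.6 / 0.4145 = 3.86 ppm.
FC to add: 3.86 − 0.5 = 3.36 mg/L as Cl₂.
Cl₂ equivalent: 3.36 mg/L × 779,000 L = 2617 g.
Product at 90.4% available Cl: 2617 / 0.904 = 2895 g.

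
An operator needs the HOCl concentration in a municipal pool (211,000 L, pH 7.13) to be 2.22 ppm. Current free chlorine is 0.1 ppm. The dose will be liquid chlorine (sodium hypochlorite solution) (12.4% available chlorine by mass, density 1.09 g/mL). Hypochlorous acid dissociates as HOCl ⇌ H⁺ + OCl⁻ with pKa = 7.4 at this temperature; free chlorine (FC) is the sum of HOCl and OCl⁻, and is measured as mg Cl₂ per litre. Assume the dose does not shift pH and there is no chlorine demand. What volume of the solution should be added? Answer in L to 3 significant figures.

5.17 L

[OCl⁻]/[HOCl] = 10^(pH − pKa) = 10^(7.13 − 7.4) = 0.537; fraction as HOCl = 1/(1 + 0.537) = 0.6506.
Free chlorine required for 2.22 ppm HOCl: 2.22 / 0.6506 = 3.412 ppm.
FC to add: 3.412 − 0.1 = 3.312 mg/L as Cl₂.
Cl₂ equivalent: 3.312 mg/L × 211,000 L = 698.9 g.
Product at 12.4% available Cl: 698.9 / 0.124 = 5636 g.
Volume: 5636 g ÷ 1.09 g/mL = 5171 mL.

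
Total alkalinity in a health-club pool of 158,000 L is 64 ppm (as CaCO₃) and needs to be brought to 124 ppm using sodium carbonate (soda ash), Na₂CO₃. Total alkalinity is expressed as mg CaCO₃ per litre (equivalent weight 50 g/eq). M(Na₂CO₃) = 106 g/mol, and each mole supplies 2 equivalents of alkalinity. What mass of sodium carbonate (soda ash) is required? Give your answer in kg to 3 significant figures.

Alkalinity to add: (124 − 64) = 60 mg/L as CaCO₃ × 158,000 L = 9480 g as CaCO₃.
Equivalents: 9480 g ÷ 50 g/eq = 189.6 eq.
Each mole of Na₂CO₃ supplies 2 eq, so 189.6 / 2 = 94.8 mol.
Mass: 94.8 mol × 106 g/mol = 10,050 g.

10.0 kg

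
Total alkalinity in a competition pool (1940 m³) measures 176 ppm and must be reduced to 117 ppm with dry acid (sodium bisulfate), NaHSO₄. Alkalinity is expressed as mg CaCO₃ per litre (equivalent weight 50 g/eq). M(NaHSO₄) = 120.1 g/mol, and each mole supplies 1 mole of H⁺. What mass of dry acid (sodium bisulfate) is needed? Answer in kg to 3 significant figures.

Volume: 1940 m³ = 1,940,000 L.
Alkalinity to neutralize: (176 − 117) = 59 mg/L as CaCO₃ × 1,940,000 L = 114,500 g as CaCO₃.
Equivalents of H⁺ required: 114,500 ÷ 50 g/eq = 2289 eq = 2289 mol NaHSO₄.
Mass of NaHSO₄: 2289 × 120.1 = 274,900 g.

275 kg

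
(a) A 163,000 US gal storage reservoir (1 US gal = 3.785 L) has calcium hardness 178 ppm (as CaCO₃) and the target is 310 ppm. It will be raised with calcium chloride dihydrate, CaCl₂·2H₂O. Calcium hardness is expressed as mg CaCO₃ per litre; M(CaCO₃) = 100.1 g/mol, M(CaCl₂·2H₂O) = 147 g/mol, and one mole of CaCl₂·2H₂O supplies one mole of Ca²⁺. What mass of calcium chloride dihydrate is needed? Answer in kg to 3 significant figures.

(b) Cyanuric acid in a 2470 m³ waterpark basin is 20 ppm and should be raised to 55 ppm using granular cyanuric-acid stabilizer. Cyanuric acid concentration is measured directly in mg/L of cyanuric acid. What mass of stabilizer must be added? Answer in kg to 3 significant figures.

(a) 120 kg; (b) 86.5 kg

(a) Volume: 163,000 US gal × 3.785 L/gal = 616,955 L.
(a) Hardness to add: (310 − 178) = 132 mg/L as CaCO₃ × 616,955 L = 81,440 g as CaCO₃.
(a) Moles of Ca²⁺ (1 mol Ca²⁺ ≡ 1 mol CaCO₃): 81,440 / 100.1 g/mol = 813.6 mol.
(a) Mass of CaCl₂·2H₂O: 813.6 × 147 = 119,600 g.

(b) Volume: 2470 m³ = 2,470,000 L.
(b) CYA to add: (55 − 20) = 35 mg/L × 2,470,000 L = 86,450 g cyanuric acid.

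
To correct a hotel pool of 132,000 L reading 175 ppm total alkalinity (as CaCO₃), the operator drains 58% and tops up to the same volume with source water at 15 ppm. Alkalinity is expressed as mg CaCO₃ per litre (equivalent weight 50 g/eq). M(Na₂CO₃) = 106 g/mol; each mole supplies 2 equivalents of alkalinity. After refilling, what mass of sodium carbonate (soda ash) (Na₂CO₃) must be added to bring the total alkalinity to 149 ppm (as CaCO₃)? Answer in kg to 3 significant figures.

9.35 kg

After draining 58% and refilling: 175 × 0.42 + 15 × 0.58 = 82.2 ppm.
Deficit to target: 149 − 82.2 = 66.8 mg/L.
As CaCO₃: 66.8 mg/L × 132,000 L = 8818 g; ÷ 50 g/eq ÷ 2 = 88.18 mol Na₂CO₃.
Mass: 88.18 × 106 = 9347 g.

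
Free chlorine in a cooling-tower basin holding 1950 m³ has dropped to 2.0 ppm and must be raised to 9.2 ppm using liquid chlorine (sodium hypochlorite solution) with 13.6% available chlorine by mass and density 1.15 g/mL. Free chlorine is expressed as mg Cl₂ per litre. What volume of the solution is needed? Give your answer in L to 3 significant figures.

Volume: 1950 m³ = 1,950,000 L.
Chlorine deficit: 9.2 − 2.0 = 7.2 ppm = 7.2 mg/L as Cl₂.
Cl₂ equivalent needed: 7.2 mg/L × 1,950,000 L = 14,040,000 mg = 14,040 g.
Product at 13.6% available chlorine: 14,040 / 0.136 = 103,200 g.
Volume at density 1.15 g/mL: 103,200 g ÷ 1.15 g/mL = 89,770 mL.

89.8 L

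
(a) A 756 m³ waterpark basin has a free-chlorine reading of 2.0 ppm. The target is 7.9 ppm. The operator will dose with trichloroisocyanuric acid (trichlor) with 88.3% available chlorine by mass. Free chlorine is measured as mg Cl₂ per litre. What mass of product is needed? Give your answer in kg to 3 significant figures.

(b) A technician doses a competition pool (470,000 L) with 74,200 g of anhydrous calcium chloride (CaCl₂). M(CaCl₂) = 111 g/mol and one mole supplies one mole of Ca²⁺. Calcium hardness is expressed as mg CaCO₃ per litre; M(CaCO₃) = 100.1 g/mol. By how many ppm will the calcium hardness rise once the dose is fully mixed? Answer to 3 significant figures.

(a) Volume: 756 m³ = 756,000 L.
(a) Chlorine deficit: 7.9 − 2.0 = 5.9 ppm = 5.9 mg/L as Cl₂.
(a) Cl₂ equivalent needed: 5.9 mg/L × 756,000 L = 4,460,000 mg = 4460 g.
(a) Product at 88.3% available chlorine: 4460 / 0.883 = 5051 g.

(b) Moles of Ca²⁺: 74,200 g ÷ 111 g/mol = 668.5 mol.
(b) As CaCO₃: 668.5 mol × 100.1 g/mol = 66,910 g.
(b) Rise: 66,910 g / 470,000 L × 1000 = 142.4 mg/L.

(a) 5.05 kg; (b) 142 ppm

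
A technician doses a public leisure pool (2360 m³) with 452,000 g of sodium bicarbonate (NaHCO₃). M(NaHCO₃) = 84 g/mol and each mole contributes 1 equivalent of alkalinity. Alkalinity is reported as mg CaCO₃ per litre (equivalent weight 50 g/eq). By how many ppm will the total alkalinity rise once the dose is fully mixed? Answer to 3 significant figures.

114 ppm

Volume: 2360 m³ = 2,360,000 L.
Moles of NaHCO₃: 452,000 g ÷ 84 g/mol = 5381 mol → 5381 eq of alkalinity.
As CaCO₃: 5381 eq × 50 g/eq = 269,000 g.
Rise: 269,000 g / 2,360,000 L × 1000 = 114 mg/L.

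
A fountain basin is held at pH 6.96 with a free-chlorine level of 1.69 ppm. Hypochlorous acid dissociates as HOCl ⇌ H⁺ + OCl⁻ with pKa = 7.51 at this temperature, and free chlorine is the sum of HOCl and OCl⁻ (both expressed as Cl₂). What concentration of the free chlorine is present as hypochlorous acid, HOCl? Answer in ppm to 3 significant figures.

1.32 ppm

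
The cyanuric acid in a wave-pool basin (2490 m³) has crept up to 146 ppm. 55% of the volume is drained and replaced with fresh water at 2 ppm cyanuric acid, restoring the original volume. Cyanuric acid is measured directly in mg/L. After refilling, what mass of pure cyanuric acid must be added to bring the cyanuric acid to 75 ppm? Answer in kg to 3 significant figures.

20.4 kg

Volume: 2490 m³ = 2,490,000 L.
After draining 55% and refilling: 146 × 0.45 + 2 × 0.55 = 66.8 ppm.
Deficit to target: 75 − 66.8 = 8.2 mg/L.
Mass: 8.2 mg/L × 2,490,000 L = 20,420 g cyanuric acid.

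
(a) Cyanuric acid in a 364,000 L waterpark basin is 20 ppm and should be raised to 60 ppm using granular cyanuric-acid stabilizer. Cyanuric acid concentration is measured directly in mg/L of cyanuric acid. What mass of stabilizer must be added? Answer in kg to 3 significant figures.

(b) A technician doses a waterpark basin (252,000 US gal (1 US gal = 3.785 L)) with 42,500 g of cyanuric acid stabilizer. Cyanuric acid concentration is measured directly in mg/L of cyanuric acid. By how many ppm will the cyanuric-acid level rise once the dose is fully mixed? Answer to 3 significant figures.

(a) 14.6 kg; (b) 44.6 ppm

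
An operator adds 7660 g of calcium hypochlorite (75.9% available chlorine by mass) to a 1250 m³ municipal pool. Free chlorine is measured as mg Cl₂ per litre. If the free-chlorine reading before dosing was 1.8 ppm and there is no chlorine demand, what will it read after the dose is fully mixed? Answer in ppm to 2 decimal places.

6.45 ppm

Volume: 1250 m³ = 1,250,000 L.
Available chlorine delivered: 7660 g × 0.759 = 5814 g as Cl₂.
Concentration rise: 5814 g / 1,250,000 L = 4.651 mg/L = 4.65 ppm.
Final FC: 1.8 + 4.65 = 6.45 ppm.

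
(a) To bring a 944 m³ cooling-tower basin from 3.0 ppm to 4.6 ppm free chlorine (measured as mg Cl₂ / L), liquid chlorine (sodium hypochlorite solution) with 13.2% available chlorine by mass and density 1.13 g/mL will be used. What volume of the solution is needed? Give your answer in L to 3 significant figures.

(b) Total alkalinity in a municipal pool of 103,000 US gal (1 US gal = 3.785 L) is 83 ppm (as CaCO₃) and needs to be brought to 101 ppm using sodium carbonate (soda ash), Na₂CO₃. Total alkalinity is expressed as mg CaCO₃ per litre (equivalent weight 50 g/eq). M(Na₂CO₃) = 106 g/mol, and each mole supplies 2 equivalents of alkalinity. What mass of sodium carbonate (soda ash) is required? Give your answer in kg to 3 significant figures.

(a) Volume: 944 m³ = 944,000 L.
(a) Chlorine deficit: 4.6 − 3.0 = 1.6 ppm = 1.6 mg/L as Cl₂.
(a) Cl₂ equivalent needed: 1.6 mg/L × 944,000 L = 1,510,000 mg = 1510 g.
(a) Product at 13.2% available chlorine: 1510 / 0.132 = 11,440 g.
(a) Volume at density 1.13 g/mL: 11,440 g ÷ 1.13 g/mL = 10,130 mL.

(b) Volume: 103,000 US gal × 3.785 L/gal = 389,855 L.
(b) Alkalinity to add: (101 − 83) = 18 mg/L as CaCO₃ × 389,855 L = 7017 g as CaCO₃.
(b) Equivalents: 7017 g ÷ 50 g/eq = 140.3 eq.
(b) Each mole of Na₂CO₃ supplies 2 eq, so 140.3 / 2 = 70.17 mol.
(b) Mass: 70.17 mol × 106 g/mol = 7438 g.

(a) 10.1 L; (b) 7.44 kg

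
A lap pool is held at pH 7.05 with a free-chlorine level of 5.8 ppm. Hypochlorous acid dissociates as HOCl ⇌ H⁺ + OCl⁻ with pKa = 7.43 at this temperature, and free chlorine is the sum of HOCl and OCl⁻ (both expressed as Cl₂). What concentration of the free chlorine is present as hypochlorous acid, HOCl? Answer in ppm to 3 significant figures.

4.09 ppm

[OCl⁻]/[HOCl] = 10^(pH − pKa) = 10^(7.05 − 7.43) = 10^-0.38 = 0.4169.
Fraction as HOCl = 1 / (1 + 0.4169) = 0.7058.
HOCl = 0.7058 × 5.8 ppm = 4.094 ppm.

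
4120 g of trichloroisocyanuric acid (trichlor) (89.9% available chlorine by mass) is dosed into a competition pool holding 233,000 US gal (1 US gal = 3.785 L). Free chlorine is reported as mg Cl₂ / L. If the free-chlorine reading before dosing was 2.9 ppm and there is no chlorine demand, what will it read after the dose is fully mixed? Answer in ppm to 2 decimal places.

7.10 ppm

Volume: 233,000 US gal × 3.785 L/gal = 881,905 L.
Available chlorine delivered: 4120 g × 0.899 = 3704 g as Cl₂.
Concentration rise: 3704 g / 881,905 L = 4.2 mg/L = 4.20 ppm.
Final FC: 2.9 + 4.20 = 7.10 ppm.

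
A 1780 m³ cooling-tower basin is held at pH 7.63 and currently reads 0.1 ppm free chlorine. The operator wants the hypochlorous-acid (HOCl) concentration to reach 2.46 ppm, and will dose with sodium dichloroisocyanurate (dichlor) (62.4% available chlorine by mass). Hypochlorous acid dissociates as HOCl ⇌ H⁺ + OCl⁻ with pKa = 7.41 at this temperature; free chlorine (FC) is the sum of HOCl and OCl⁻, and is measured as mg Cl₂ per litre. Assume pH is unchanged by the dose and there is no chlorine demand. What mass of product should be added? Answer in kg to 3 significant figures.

Volume: 1780 m³ = 1,780,000 L.
[OCl⁻]/[HOCl] = 10^(pH − pKa) = 10^(7.63 − 7.41) = 1.66; fraction as HOCl = 1/(1 + 1.66) = 0.376.
Free chlorine required for 2.46 ppm HOCl: 2.46 / 0.376 = 6.543 ppm.
FC to add: 6.543 − 0.1 = 6.443 mg/L as Cl₂.
Cl₂ equivalent: 6.443 mg/L × 1,780,000 L = 11,470 g.
Product at 62.4% available Cl: 11,470 / 0.624 = 18,380 g.

18.4 kg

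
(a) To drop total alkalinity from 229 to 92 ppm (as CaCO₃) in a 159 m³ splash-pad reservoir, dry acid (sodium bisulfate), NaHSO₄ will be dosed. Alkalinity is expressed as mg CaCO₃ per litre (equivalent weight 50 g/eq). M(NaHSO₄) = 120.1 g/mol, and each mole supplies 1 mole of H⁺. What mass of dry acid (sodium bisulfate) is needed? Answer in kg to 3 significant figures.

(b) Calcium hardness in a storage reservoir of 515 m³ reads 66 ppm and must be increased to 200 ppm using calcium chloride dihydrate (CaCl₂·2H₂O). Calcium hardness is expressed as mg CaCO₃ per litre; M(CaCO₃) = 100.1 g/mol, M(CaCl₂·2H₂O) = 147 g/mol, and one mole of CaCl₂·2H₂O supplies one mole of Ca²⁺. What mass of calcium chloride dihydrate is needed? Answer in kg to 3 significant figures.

(a) 52.3 kg; (b) 101 kg

(a) Volume: 159 m³ = 159,000 L.
(a) Alkalinity to neutralize: (229 − 92) = 137 mg/L as CaCO₃ × 159,000 L = 21,780 g as CaCO₃.
(a) Equivalents of H⁺ required: 21,780 ÷ 50 g/eq = 435.7 eq = 435.7 mol NaHSO₄.
(a) Mass of NaHSO₄: 435.7 × 120.1 = 52,320 g.

(b) Volume: 515 m³ = 515,000 L.
(b) Hardness to add: (200 − 66) = 134 mg/L as CaCO₃ × 515,000 L = 69,010 g as CaCO₃.
(b) Moles of Ca²⁺ (1 mol Ca²⁺ ≡ 1 mol CaCO₃): 69,010 / 100.1 g/mol = 689.4 mol.
(b) Mass of CaCl₂·2H₂O: 689.4 × 147 = 101,300 g.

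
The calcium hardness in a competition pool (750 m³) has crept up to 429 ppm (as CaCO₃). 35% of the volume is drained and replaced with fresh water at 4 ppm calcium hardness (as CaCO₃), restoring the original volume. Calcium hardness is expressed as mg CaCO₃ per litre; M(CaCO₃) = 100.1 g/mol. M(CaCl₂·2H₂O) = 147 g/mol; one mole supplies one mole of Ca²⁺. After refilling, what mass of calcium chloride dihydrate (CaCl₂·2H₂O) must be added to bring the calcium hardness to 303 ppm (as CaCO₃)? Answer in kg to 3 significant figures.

25.1 kg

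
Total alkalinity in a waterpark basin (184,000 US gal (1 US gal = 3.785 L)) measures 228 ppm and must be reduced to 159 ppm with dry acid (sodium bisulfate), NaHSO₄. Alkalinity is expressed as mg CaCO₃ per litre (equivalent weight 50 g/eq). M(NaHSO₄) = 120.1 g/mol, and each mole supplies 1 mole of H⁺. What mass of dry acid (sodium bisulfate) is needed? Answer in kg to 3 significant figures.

115 kg

Volume: 184,000 US gal × 3.785 L/gal = 696,440 L.
Alkalinity to neutralize: (228 − 159) = 69 mg/L as CaCO₃ × 696,440 L = 48,050 g as CaCO₃.
Equivalents of H⁺ required: 48,050 ÷ 50 g/eq = 961.1 eq = 961.1 mol NaHSO₄.
Mass of NaHSO₄: 961.1 × 120.1 = 115,400 g.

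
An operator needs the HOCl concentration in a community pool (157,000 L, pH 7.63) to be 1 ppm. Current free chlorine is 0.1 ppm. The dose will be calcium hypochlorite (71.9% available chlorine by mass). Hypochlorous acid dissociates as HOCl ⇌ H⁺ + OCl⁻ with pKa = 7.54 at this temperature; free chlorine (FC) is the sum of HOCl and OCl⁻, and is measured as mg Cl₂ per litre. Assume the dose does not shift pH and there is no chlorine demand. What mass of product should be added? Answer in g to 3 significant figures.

465 g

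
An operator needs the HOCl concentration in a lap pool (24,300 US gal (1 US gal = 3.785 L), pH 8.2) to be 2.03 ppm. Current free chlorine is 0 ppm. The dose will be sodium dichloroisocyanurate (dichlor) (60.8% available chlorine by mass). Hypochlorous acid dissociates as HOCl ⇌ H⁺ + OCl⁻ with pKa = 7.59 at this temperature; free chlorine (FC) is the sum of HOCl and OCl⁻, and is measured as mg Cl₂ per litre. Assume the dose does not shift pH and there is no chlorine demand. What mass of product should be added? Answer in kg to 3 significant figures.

Volume: 24,300 US gal × 3.785 L/gal = 91,976 L.
[OCl⁻]/[HOCl] = 10^(pH − pKa) = 10^(8.2 − 7.59) = 4.074; fraction as HOCl = 1/(1 + 4.074) = 0.1971.
Free chlorine required for 2.03 ppm HOCl: 2.03 / 0.1971 = 10.3 ppm.
FC to add: 10.3 − 0 = 10.3 mg/L as Cl₂.
Cl₂ equivalent: 10.3 mg/L × 91,976 L = 947.3 g.
Product at 60.8% available Cl: 947.3 / 0.608 = 1558 g.

1.56 kg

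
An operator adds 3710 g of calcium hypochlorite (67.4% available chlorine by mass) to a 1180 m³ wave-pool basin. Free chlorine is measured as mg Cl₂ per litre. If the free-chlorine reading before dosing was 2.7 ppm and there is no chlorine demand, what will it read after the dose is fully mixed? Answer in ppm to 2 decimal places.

Volume: 1180 m³ = 1,180,000 L.
Available chlorine delivered: 3710 g × 0.674 = 2501 g as Cl₂.
Concentration rise: 2501 g / 1,180,000 L = 2.119 mg/L = 2.12 ppm.
Final FC: 2.7 + 2.12 = 4.82 ppm.

4.82 ppm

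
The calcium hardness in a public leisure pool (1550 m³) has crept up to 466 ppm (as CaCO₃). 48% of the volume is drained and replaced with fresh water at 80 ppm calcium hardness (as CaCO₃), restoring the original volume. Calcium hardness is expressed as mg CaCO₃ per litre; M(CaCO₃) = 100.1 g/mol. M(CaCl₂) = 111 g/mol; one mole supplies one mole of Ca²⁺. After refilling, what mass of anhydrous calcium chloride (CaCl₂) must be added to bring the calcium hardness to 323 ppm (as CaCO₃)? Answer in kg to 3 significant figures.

72.7 kg

Volume: 1550 m³ = 1,550,000 L.
After draining 48% and refilling: 466 × 0.52 + 80 × 0.48 = 280.72 ppm.
Deficit to target: 323 − 280.72 = 42.28 mg/L.
As CaCO₃: 42.28 mg/L × 1,550,000 L = 65,530 g; ÷ 100.1 = 654.7 mol Ca²⁺.
Mass: 654.7 × 111 = 72,670 g.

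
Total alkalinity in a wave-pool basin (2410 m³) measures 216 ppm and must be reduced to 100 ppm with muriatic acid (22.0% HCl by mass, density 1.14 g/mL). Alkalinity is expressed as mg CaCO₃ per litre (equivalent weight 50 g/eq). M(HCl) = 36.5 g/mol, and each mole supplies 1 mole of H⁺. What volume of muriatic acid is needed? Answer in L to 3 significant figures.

814 L

Volume: 2410 m³ = 2,410,000 L.
Alkalinity to neutralize: (216 − 100) = 116 mg/L as CaCO₃ × 2,410,000 L = 279,600 g as CaCO₃.
Equivalents of H⁺ required: 279,600 ÷ 50 g/eq = 5591 eq = 5591 mol HCl.
Mass of HCl: 5591 × 36.5 = 204,100 g.
Mass of 22.0% solution: 204,100 / 0.22 = 927,600 g.
Volume: 927,600 g ÷ 1.14 g/mL = 813,700 mL.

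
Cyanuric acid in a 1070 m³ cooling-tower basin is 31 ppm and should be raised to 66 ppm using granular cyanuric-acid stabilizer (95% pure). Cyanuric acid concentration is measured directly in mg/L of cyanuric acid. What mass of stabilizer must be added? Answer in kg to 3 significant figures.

Volume: 1070 m³ = 1,070,000 L.
CYA to add: (66 − 31) = 35 mg/L × 1,070,000 L = 37,450 g cyanuric acid.
At 95% purity: 37,450 / 0.95 = 39,420 g product.

39.4 kg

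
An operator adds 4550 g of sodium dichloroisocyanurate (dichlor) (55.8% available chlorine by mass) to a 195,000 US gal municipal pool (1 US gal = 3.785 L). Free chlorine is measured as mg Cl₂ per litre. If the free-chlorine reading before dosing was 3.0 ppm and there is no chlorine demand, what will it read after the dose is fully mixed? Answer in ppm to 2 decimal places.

6.44 ppm

Volume: 195,000 US gal × 3.785 L/gal = 738,075 L.
Available chlorine delivered: 4550 g × 0.558 = 2539 g as Cl₂.
Concentration rise: 2539 g / 738,075 L = 3.44 mg/L = 3.44 ppm.
Final FC: 3.0 + 3.44 = 6.44 ppm.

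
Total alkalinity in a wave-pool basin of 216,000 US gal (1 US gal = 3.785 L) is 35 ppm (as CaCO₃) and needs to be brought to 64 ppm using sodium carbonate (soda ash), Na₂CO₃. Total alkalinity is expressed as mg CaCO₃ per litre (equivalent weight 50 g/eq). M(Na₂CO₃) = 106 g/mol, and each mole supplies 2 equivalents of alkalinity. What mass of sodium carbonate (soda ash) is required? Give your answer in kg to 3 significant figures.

Volume: 216,000 US gal × 3.785 L/gal = 817,560 L.
Alkalinity to add: (64 − 35) = 29 mg/L as CaCO₃ × 817,560 L = 23,710 g as CaCO₃.
Equivalents: 23,710 g ÷ 50 g/eq = 474.2 eq.
Each mole of Na₂CO₃ supplies 2 eq, so 474.2 / 2 = 237.1 mol.
Mass: 237.1 mol × 106 g/mol = 25,130 g.

25.1 kg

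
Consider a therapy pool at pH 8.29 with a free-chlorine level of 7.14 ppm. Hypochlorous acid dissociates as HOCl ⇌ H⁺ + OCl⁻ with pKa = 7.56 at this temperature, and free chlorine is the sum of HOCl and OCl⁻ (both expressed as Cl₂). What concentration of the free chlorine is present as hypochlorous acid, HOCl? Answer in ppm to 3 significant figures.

[OCl⁻]/[HOCl] = 10^(pH − pKa) = 10^(8.29 − 7.56) = 10^0.73 = 5.37.
Fraction as HOCl = 1 / (1 + 5.37) = 0.157.
HOCl = 0.157 × 7.14 ppm = 1.121 ppm.

1.12 ppm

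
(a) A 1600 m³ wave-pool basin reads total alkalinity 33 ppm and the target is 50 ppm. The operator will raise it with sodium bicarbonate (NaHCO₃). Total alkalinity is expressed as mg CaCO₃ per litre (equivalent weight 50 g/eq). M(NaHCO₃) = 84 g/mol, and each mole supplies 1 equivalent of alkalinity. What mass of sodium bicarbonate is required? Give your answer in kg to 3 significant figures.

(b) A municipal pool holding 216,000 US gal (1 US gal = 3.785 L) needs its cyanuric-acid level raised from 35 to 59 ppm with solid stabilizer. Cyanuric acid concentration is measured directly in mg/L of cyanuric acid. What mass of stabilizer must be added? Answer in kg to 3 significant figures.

(a) Volume: 1600 m³ = 1,600,000 L.
(a) Alkalinity to add: (50 − 33) = 17 mg/L as CaCO₃ × 1,600,000 L = 27,200 g as CaCO₃.
(a) Equivalents: 27,200 g ÷ 50 g/eq = 544 eq.
(a) NaHCO₃ supplies 1 eq per mole → 544 mol.
(a) Mass: 544 mol × 84 g/mol = 45,700 g.

(b) Volume: 216,000 US gal × 3.785 L/gal = 817,560 L.
(b) CYA to add: (59 − 35) = 24 mg/L × 817,560 L = 19,620 g cyanuric acid.

(a) 45.7 kg; (b) 19.6 kg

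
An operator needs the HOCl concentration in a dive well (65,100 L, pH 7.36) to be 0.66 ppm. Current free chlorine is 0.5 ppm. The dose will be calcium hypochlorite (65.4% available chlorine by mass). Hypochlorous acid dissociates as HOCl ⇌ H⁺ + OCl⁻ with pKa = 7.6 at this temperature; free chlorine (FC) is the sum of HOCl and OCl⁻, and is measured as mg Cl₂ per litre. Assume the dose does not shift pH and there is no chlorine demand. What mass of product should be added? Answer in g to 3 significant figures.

53.7 g

[OCl⁻]/[HOCl] = 10^(pH − pKa) = 10^(7.36 − 7.6) = 0.5754; fraction as HOCl = 1/(1 + 0.5754) = 0.6347.
Free chlorine required for 0.66 ppm HOCl: 0.66 / 0.6347 = 1.04 ppm.
FC to add: 1.04 − 0.5 = 0.5398 mg/L as Cl₂.
Cl₂ equivalent: 0.5398 mg/L × 65,100 L = 35.14 g.
Product at 65.4% available Cl: 35.14 / 0.654 = 53.73 g.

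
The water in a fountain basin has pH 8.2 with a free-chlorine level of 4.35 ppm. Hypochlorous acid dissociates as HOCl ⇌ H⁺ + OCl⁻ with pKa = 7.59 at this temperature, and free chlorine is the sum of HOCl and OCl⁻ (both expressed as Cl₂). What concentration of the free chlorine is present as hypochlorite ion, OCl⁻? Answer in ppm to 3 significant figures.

[OCl⁻]/[HOCl] = 10^(pH − pKa) = 10^(8.2 − 7.59) = 10^0.61 = 4.074.
Fraction as HOCl = 1 / (1 + 4.074) = 0.1971.
OCl⁻ = (1 − 0.1971) × 4.35 ppm = 3.493 ppm.

3.49 ppm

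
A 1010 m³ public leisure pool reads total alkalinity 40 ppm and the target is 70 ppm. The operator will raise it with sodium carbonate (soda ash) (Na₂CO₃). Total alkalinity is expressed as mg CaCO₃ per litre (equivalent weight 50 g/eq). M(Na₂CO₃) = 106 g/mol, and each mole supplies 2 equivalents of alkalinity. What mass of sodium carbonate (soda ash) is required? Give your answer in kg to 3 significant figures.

32.1 kg

Volume: 1010 m³ = 1,010,000 L.
Alkalinity to add: (70 − 40) = 30 mg/L as CaCO₃ × 1,010,000 L = 30,300 g as CaCO₃.
Equivalents: 30,300 g ÷ 50 g/eq = 606 eq.
Each mole of Na₂CO₃ supplies 2 eq, so 606 / 2 = 303 mol.
Mass: 303 mol × 106 g/mol = 32,120 g.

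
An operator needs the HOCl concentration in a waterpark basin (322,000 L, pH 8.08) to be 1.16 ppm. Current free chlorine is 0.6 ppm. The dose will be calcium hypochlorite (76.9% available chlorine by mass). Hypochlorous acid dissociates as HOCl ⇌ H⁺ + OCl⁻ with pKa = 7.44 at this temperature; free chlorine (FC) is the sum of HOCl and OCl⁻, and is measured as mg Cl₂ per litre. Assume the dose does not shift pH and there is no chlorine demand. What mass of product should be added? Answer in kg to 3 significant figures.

2.35 kg

[OCl⁻]/[HOCl] = 10^(pH − pKa) = 10^(8.08 − 7.44) = 4.365; fraction as HOCl = 1/(1 + 4.365) = 0.1864.
Free chlorine required for 1.16 ppm HOCl: 1.16 / 0.1864 = 6.224 ppm.
FC to add: 6.224 − 0.6 = 5.624 mg/L as Cl₂.
Cl₂ equivalent: 5.624 mg/L × 322,000 L = 1811 g.
Product at 76.9% available Cl: 1811 / 0.769 = 2355 g.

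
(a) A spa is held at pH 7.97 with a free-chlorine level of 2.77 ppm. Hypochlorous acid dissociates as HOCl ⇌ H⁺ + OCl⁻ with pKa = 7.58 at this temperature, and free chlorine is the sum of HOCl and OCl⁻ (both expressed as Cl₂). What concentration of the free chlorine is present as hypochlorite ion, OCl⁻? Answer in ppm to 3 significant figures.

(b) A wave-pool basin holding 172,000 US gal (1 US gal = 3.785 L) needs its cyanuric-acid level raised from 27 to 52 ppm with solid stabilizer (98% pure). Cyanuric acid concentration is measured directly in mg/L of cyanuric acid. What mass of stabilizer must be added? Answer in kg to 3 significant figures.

(a) [OCl⁻]/[HOCl] = 10^(pH − pKa) = 10^(7.97 − 7.58) = 10^0.39 = 2.455.
(a) Fraction as HOCl = 1 / (1 + 2.455) = 0.2895.
(a) OCl⁻ = (1 − 0.2895) × 2.77 ppm = 1.968 ppm.

(b) Volume: 172,000 US gal × 3.785 L/gal = 651,020 L.
(b) CYA to add: (52 − 27) = 25 mg/L × 651,020 L = 16,280 g cyanuric acid.
(b) At 98% purity: 16,280 / 0.98 = 16,610 g product.

(a) 1.97 ppm; (b) 16.6 kg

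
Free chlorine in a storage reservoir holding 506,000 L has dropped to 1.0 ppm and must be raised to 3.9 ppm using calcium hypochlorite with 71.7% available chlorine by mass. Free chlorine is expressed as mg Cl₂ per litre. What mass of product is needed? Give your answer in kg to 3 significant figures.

2.05 kg

Chlorine deficit: 3.9 − 1.0 = 2.9 ppm = 2.9 mg/L as Cl₂.
Cl₂ equivalent needed: 2.9 mg/L × 506,000 L = 1,467,000 mg = 1467 g.
Product at 71.7% available chlorine: 1467 / 0.717 = 2047 g.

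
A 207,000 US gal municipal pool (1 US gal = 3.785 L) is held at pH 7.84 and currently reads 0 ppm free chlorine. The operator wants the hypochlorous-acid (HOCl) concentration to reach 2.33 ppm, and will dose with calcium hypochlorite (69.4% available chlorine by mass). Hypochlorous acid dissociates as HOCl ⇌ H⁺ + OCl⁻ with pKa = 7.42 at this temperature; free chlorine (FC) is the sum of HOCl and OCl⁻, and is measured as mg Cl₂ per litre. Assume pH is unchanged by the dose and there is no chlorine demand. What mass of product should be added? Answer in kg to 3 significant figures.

9.55 kg

Volume: 207,000 US gal × 3.785 L/gal = 783,495 L.
[OCl⁻]/[HOCl] = 10^(pH − pKa) = 10^(7.84 − 7.42) = 2.63; fraction as HOCl = 1/(1 + 2.63) = 0.2755.
Free chlorine required for 2.33 ppm HOCl: 2.33 / 0.2755 = 8.459 ppm.
FC to add: 8.459 − 0 = 8.459 mg/L as Cl₂.
Cl₂ equivalent: 8.459 mg/L × 783,495 L = 6627 g.
Product at 69.4% available Cl: 6627 / 0.694 = 9549 g.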